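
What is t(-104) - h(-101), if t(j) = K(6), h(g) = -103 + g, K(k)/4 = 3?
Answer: 216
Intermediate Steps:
K(k) = 12 (K(k) = 4*3 = 12)
t(j) = 12
t(-104) - h(-101) = 12 - (-103 - 101) = 12 - 1*(-204) = 12 + 204 = 216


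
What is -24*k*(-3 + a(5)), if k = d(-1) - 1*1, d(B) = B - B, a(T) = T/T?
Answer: -48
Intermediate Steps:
a(T) = 1
d(B) = 0
k = -1 (k = 0 - 1*1 = 0 - 1 = -1)
-24*k*(-3 + a(5)) = -(-24)*(-3 + 1) = -(-24)*(-2) = -24*2 = -48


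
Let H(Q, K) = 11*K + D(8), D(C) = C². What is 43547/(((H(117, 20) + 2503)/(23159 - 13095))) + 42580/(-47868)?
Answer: 582732438569/3705781 ≈ 1.5725e+5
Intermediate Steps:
H(Q, K) = 64 + 11*K (H(Q, K) = 11*K + 8² = 11*K + 64 = 64 + 11*K)
43547/(((H(117, 20) + 2503)/(23159 - 13095))) + 42580/(-47868) = 43547/((((64 + 11*20) + 2503)/(23159 - 13095))) + 42580/(-47868) = 43547/((((64 + 220) + 2503)/10064)) + 42580*(-1/47868) = 43547/(((284 + 2503)*(1/10064))) - 10645/11967 = 43547/((2787*(1/10064))) - 10645/11967 = 43547/(2787/10064) - 10645/11967 = 43547*(10064/2787) - 10645/11967 = 438257008/2787 - 10645/11967 = 582732438569/3705781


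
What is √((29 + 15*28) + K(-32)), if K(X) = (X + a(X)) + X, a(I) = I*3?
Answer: 17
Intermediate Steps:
a(I) = 3*I
K(X) = 5*X (K(X) = (X + 3*X) + X = 4*X + X = 5*X)
√((29 + 15*28) + K(-32)) = √((29 + 15*28) + 5*(-32)) = √((29 + 420) - 160) = √(449 - 160) = √289 = 17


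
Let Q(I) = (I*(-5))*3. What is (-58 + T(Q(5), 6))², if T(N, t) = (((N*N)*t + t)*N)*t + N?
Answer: 230746216650889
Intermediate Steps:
Q(I) = -15*I (Q(I) = -5*I*3 = -15*I)
T(N, t) = N + N*t*(t + t*N²) (T(N, t) = ((N²*t + t)*N)*t + N = ((t*N² + t)*N)*t + N = ((t + t*N²)*N)*t + N = (N*(t + t*N²))*t + N = N*t*(t + t*N²) + N = N + N*t*(t + t*N²))
(-58 + T(Q(5), 6))² = (-58 + (-15*5)*(1 + 6² + (-15*5)²*6²))² = (-58 - 75*(1 + 36 + (-75)²*36))² = (-58 - 75*(1 + 36 + 5625*36))² = (-58 - 75*(1 + 36 + 202500))² = (-58 - 75*202537)² = (-58 - 15190275)² = (-15190333)² = 230746216650889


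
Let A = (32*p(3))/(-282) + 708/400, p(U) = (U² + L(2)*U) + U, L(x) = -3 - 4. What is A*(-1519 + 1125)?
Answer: -2584443/2350 ≈ -1099.8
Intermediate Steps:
L(x) = -7
p(U) = U² - 6*U (p(U) = (U² - 7*U) + U = U² - 6*U)
A = 13119/4700 (A = (32*(3*(-6 + 3)))/(-282) + 708/400 = (32*(3*(-3)))*(-1/282) + 708*(1/400) = (32*(-9))*(-1/282) + 177/100 = -288*(-1/282) + 177/100 = 48/47 + 177/100 = 13119/4700 ≈ 2.7913)
A*(-1519 + 1125) = 13119*(-1519 + 1125)/4700 = (13119/4700)*(-394) = -2584443/2350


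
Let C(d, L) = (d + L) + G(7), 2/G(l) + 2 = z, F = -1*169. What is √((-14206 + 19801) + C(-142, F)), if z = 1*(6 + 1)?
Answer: √132110/5 ≈ 72.694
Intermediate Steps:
F = -169
z = 7 (z = 1*7 = 7)
G(l) = ⅖ (G(l) = 2/(-2 + 7) = 2/5 = 2*(⅕) = ⅖)
C(d, L) = ⅖ + L + d (C(d, L) = (d + L) + ⅖ = (L + d) + ⅖ = ⅖ + L + d)
√((-14206 + 19801) + C(-142, F)) = √((-14206 + 19801) + (⅖ - 169 - 142)) = √(5595 - 1553/5) = √(26422/5) = √132110/5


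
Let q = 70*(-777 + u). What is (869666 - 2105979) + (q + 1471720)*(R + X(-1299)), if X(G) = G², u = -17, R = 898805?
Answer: 3662428528527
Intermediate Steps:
q = -55580 (q = 70*(-777 - 17) = 70*(-794) = -55580)
(869666 - 2105979) + (q + 1471720)*(R + X(-1299)) = (869666 - 2105979) + (-55580 + 1471720)*(898805 + (-1299)²) = -1236313 + 1416140*(898805 + 1687401) = -1236313 + 1416140*2586206 = -1236313 + 3662429764840 = 3662428528527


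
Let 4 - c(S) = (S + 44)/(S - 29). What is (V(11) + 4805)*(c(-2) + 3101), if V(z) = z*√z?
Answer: 14926035 + 1059267*√11/31 ≈ 1.5039e+7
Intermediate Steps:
c(S) = 4 - (44 + S)/(-29 + S) (c(S) = 4 - (S + 44)/(S - 29) = 4 - (44 + S)/(-29 + S))
V(z) = z^(3/2)
(V(11) + 4805)*(c(-2) + 3101) = (11^(3/2) + 4805)*((-160 + 3*(-2))/(-29 - 2) + 3101) = (11*√11 + 4805)*((-160 - 6)/(-31) + 3101) = (4805 + 11*√11)*(-1/31*(-166) + 3101) = (4805 + 11*√11)*(166/31 + 3101) = (4805 + 11*√11)*(96297/31) = 14926035 + 1059267*√11/31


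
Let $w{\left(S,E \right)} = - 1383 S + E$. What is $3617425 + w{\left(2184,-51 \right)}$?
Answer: $596902$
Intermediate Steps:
$w{\left(S,E \right)} = E - 1383 S$
$3617425 + w{\left(2184,-51 \right)} = 3617425 - 3020523 = 596902$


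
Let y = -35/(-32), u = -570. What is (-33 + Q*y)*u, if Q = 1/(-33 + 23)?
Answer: 603915/32 ≈ 18872.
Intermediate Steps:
y = 35/32 (y = -35*(-1/32) = 35/32 ≈ 1.0938)
Q = -⅒ (Q = 1/(-10) = -⅒ ≈ -0.10000)
(-33 + Q*y)*u = (-33 - ⅒*35/32)*(-570) = (-33 - 7/64)*(-570) = -2119/64*(-570) = 603915/32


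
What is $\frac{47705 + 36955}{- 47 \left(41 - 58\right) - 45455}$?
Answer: $- \frac{21165}{11164} \approx -1.8958$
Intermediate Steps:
$\frac{47705 + 36955}{- 47 \left(41 - 58\right) - 45455} = \frac{84660}{\left(-47\right) \left(-17\right) - 45455} = \frac{84660}{799 - 45455} = \frac{84660}{-44656} = 84660 \left(- \frac{1}{44656}\right) = - \frac{21165}{11164}$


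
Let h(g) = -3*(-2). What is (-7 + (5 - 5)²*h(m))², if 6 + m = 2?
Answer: 49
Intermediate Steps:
m = -4 (m = -6 + 2 = -4)
h(g) = 6
(-7 + (5 - 5)²*h(m))² = (-7 + (5 - 5)²*6)² = (-7 + 0²*6)² = (-7 + 0*6)² = (-7 + 0)² = (-7)² = 49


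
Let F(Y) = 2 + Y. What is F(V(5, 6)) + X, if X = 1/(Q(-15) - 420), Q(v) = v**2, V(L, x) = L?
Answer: 1364/195 ≈ 6.9949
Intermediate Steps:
X = -1/195 (X = 1/((-15)**2 - 420) = 1/(225 - 420) = 1/(-195) = -1/195 ≈ -0.0051282)
F(V(5, 6)) + X = (2 + 5) - 1/195 = 7 - 1/195 = 1364/195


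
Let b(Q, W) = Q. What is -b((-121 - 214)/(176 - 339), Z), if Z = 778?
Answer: -335/163 ≈ -2.0552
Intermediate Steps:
-b((-121 - 214)/(176 - 339), Z) = -(-121 - 214)/(176 - 339) = -(-335)/(-163) = -(-335)*(-1)/163 = -1*335/163 = -335/163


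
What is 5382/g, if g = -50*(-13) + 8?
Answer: 2691/329 ≈ 8.1793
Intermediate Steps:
g = 658 (g = 650 + 8 = 658)
5382/g = 5382/658 = 5382*(1/658) = 2691/329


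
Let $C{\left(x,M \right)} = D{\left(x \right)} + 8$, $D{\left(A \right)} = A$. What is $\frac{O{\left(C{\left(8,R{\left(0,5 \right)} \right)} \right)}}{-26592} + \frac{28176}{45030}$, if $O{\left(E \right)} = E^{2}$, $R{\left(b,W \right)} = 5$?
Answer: $\frac{3842336}{6236655} \approx 0.61609$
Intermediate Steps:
$C{\left(x,M \right)} = 8 + x$ ($C{\left(x,M \right)} = x + 8 = 8 + x$)
$\frac{O{\left(C{\left(8,R{\left(0,5 \right)} \right)} \right)}}{-26592} + \frac{28176}{45030} = \frac{\left(8 + 8\right)^{2}}{-26592} + \frac{28176}{45030} = 16^{2} \left(- \frac{1}{26592}\right) + 28176 \cdot \frac{1}{45030} = 256 \left(- \frac{1}{26592}\right) + \frac{4696}{7505} = - \frac{8}{831} + \frac{4696}{7505} = \frac{3842336}{6236655}$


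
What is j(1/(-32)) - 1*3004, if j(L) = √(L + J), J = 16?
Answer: -3004 + √1022/8 ≈ -3000.0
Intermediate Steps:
j(L) = √(16 + L) (j(L) = √(L + 16) = √(16 + L))
j(1/(-32)) - 1*3004 = √(16 + 1/(-32)) - 1*3004 = √(16 - 1/32) - 3004 = √(511/32) - 3004 = √1022/8 - 3004 = -3004 + √1022/8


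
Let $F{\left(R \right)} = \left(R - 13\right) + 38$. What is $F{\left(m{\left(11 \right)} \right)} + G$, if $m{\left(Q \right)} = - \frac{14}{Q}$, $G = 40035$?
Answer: $\frac{440646}{11} \approx 40059.0$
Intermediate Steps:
$F{\left(R \right)} = 25 + R$ ($F{\left(R \right)} = \left(-13 + R\right) + 38 = 25 + R$)
$F{\left(m{\left(11 \right)} \right)} + G = \left(25 - \frac{14}{11}\right) + 40035 = \frac{261}{11} + 40035 = \frac{440646}{11}$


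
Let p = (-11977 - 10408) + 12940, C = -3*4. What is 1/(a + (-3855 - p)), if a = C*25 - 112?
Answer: 1/5178 ≈ 0.00019312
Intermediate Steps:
C = -12
p = -9445 (p = -22385 + 12940 = -9445)
a = -412 (a = -12*25 - 112 = -300 - 112 = -412)
1/(a + (-3855 - p)) = 1/(-412 + (-3855 - 1*(-9445))) = 1/(-412 + (-3855 + 9445)) = 1/(-412 + 5590) = 1/5178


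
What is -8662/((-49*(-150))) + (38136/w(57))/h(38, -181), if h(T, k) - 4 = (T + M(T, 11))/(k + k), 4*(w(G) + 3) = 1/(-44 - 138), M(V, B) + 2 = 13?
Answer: -7389551351713/2246759025 ≈ -3289.0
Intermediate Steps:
M(V, B) = 11 (M(V, B) = -2 + 13 = 11)
w(G) = -2185/728 (w(G) = -3 + 1/(4*(-44 - 138)) = -3 + (¼)/(-182) = -3 + (¼)*(-1/182) = -3 - 1/728 = -2185/728)
h(T, k) = 4 + (11 + T)/(2*k) (h(T, k) = 4 + (T + 11)/(k + k) = 4 + (11 + T)/((2*k)) = 4 + (11 + T)*(1/(2*k)) = 4 + (11 + T)/(2*k))
-8662/((-49*(-150))) + (38136/w(57))/h(38, -181) = -8662/((-49*(-150))) + (38136/(-2185/728))/(((½)*(11 + 38 + 8*(-181))/(-181))) = -8662/7350 + (38136*(-728/2185))/(((½)*(-1/181)*(11 + 38 - 1448))) = -8662*1/7350 - 27763008/(2185*((½)*(-1/181)*(-1399))) = -4331/3675 - 27763008/(2185*1399/362) = -4331/3675 - 27763008/2185*362/1399 = -4331/3675 - 10050208896/3056815 = -7389551351713/2246759025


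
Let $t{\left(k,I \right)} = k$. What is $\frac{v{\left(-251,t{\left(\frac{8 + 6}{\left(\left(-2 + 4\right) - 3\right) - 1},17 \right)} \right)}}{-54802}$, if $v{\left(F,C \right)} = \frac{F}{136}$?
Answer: $\frac{251}{7453072} \approx 3.3677 \cdot 10^{-5}$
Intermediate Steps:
$v{\left(F,C \right)} = \frac{F}{136}$ ($v{\left(F,C \right)} = F \frac{1}{136} = \frac{F}{136}$)
$\frac{v{\left(-251,t{\left(\frac{8 + 6}{\left(\left(-2 + 4\right) - 3\right) - 1},17 \right)} \right)}}{-54802} = \frac{\frac{1}{136} \left(-251\right)}{-54802} = \left(- \frac{251}{136}\right) \left(- \frac{1}{54802}\right) = \frac{251}{7453072}$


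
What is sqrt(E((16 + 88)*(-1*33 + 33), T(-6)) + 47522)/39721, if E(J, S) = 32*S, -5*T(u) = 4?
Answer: sqrt(1187410)/198605 ≈ 0.0054867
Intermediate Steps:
T(u) = -4/5 (T(u) = -1/5*4 = -4/5)
sqrt(E((16 + 88)*(-1*33 + 33), T(-6)) + 47522)/39721 = sqrt(32*(-4/5) + 47522)/39721 = sqrt(-128/5 + 47522)*(1/39721) = sqrt(237482/5)*(1/39721) = (sqrt(1187410)/5)*(1/39721) = sqrt(1187410)/198605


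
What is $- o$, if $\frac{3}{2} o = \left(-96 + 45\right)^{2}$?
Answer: $-1734$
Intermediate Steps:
$o = 1734$ ($o = \frac{2 \left(-96 + 45\right)^{2}}{3} = \frac{2 \left(-51\right)^{2}}{3} = \frac{2}{3} \cdot 2601 = 1734$)
$- o = \left(-1\right) 1734 = -1734$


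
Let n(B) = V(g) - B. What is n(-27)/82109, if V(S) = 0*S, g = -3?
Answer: 27/82109 ≈ 0.00032883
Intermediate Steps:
V(S) = 0
n(B) = -B (n(B) = 0 - B = -B)
n(-27)/82109 = -1*(-27)/82109 = 27*(1/82109) = 27/82109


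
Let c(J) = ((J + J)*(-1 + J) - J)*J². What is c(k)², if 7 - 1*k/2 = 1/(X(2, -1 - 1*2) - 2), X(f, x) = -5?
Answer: 32041000000000000/5764801 ≈ 5.5580e+9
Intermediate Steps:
k = 100/7 (k = 14 - 2/(-5 - 2) = 14 - 2/(-7) = 14 - 2*(-⅐) = 14 + 2/7 = 100/7 ≈ 14.286)
c(J) = J²*(-J + 2*J*(-1 + J)) (c(J) = ((2*J)*(-1 + J) - J)*J² = (2*J*(-1 + J) - J)*J² = (-J + 2*J*(-1 + J))*J² = J²*(-J + 2*J*(-1 + J)))
c(k)² = ((100/7)³*(-3 + 2*(100/7)))² = (1000000*(-3 + 200/7)/343)² = ((1000000/343)*(179/7))² = (179000000/2401)² = 32041000000000000/5764801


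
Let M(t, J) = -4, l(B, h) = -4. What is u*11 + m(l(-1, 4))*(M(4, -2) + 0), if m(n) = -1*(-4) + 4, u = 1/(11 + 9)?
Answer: -629/20 ≈ -31.450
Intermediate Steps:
u = 1/20 ≈ 0.050000
m(n) = 8 (m(n) = 4 + 4 = 8)
u*11 + m(l(-1, 4))*(M(4, -2) + 0) = (1/20)*11 + 8*(-4 + 0) = 11/20 + 8*(-4) = 11/20 - 32 = -629/20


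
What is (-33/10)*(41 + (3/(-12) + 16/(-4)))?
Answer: -4851/40 ≈ -121.28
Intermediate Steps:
(-33/10)*(41 + (3/(-12) + 16/(-4))) = (-33*⅒)*(41 + (3*(-1/12) + 16*(-¼))) = -33*(41 + (-¼ - 4))/10 = -33*(41 - 17/4)/10 = -33/10*147/4 = -4851/40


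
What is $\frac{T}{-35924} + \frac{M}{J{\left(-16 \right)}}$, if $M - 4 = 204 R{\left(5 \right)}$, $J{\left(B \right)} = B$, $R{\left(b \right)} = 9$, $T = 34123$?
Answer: $- \frac{4165383}{35924} \approx -115.95$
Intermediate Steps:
$M = 1840$ ($M = 4 + 204 \cdot 9 = 4 + 1836 = 1840$)
$\frac{T}{-35924} + \frac{M}{J{\left(-16 \right)}} = \frac{34123}{-35924} + \frac{1840}{-16} = 34123 \left(- \frac{1}{35924}\right) + 1840 \left(- \frac{1}{16}\right) = - \frac{34123}{35924} - 115 = - \frac{4165383}{35924}$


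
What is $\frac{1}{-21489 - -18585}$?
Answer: $- \frac{1}{2904} \approx -0.00034435$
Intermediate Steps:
$\frac{1}{-21489 - -18585} = \frac{1}{-21489 + \left(-25441 + 44026\right)} = \frac{1}{-21489 + 18585} = \frac{1}{-2904} = - \frac{1}{2904}$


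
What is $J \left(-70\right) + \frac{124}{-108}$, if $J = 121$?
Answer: $- \frac{228721}{27} \approx -8471.1$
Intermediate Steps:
$J \left(-70\right) + \frac{124}{-108} = 121 \left(-70\right) + \frac{124}{-108} = -8470 + 124 \left(- \frac{1}{108}\right) = -8470 - \frac{31}{27} = - \frac{228721}{27}$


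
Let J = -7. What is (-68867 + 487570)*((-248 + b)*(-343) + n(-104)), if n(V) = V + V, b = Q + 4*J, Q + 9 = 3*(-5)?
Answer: 42997448476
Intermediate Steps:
Q = -24 (Q = -9 + 3*(-5) = -9 - 15 = -24)
b = -52 (b = -24 + 4*(-7) = -24 - 28 = -52)
n(V) = 2*V
(-68867 + 487570)*((-248 + b)*(-343) + n(-104)) = (-68867 + 487570)*((-248 - 52)*(-343) + 2*(-104)) = 418703*(-300*(-343) - 208) = 418703*(102900 - 208) = 418703*102692 = 42997448476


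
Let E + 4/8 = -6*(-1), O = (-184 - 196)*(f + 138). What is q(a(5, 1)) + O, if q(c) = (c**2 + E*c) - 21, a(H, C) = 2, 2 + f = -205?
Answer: 26214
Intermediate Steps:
f = -207 (f = -2 - 205 = -207)
O = 26220 (O = (-184 - 196)*(-207 + 138) = -380*(-69) = 26220)
E = 11/2 (E = -1/2 - 6*(-1) = -1/2 + 6 = 11/2 ≈ 5.5000)
q(c) = -21 + c**2 + 11*c/2 (q(c) = (c**2 + 11*c/2) - 21 = -21 + c**2 + 11*c/2)
q(a(5, 1)) + O = (-21 + 2**2 + (11/2)*2) + 26220 = (-21 + 4 + 11) + 26220 = -6 + 26220 = 26214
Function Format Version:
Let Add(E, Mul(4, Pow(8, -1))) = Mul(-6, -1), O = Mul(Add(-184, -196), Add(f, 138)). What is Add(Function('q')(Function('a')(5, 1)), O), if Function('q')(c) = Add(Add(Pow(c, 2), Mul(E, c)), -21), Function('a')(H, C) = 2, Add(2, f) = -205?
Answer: 26214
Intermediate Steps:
f = -207 (f = Add(-2, -205) = -207)
O = 26220 (O = Mul(Add(-184, -196), Add(-207, 138)) = Mul(-380, -69) = 26220)
E = Rational(11, 2) (E = Add(Rational(-1, 2), Mul(-6, -1)) = Add(Rational(-1, 2), 6) = Rational(11, 2) ≈ 5.5000)
Function('q')(c) = Add(-21, Pow(c, 2), Mul(Rational(11, 2), c)) (Function('q')(c) = Add(Add(Pow(c, 2), Mul(Rational(11, 2), c)), -21) = Add(-21, Pow(c, 2), Mul(Rational(11, 2), c)))
Add(Function('q')(Function('a')(5, 1)), O) = Add(Add(-21, Pow(2, 2), Mul(Rational(11, 2), 2)), 26220) = Add(Add(-21, 4, 11), 26220) = Add(-6, 26220) = 26214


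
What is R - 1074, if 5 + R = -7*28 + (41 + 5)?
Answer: -1229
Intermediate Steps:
R = -155 (R = -5 + (-7*28 + (41 + 5)) = -5 + (-196 + 46) = -5 - 150 = -155)
R - 1074 = -155 - 1074 = -1229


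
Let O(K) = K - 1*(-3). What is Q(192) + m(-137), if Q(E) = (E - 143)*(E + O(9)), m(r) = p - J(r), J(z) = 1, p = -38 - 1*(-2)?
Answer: 9959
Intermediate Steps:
O(K) = 3 + K (O(K) = K + 3 = 3 + K)
p = -36 (p = -38 + 2 = -36)
m(r) = -37 (m(r) = -36 - 1*1 = -36 - 1 = -37)
Q(E) = (-143 + E)*(12 + E) (Q(E) = (E - 143)*(E + (3 + 9)) = (-143 + E)*(E + 12) = (-143 + E)*(12 + E))
Q(192) + m(-137) = (-1716 + 192² - 131*192) - 37 = (-1716 + 36864 - 25152) - 37 = 9996 - 37 = 9959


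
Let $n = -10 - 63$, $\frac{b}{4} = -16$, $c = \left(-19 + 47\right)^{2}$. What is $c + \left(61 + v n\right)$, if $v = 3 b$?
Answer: $14861$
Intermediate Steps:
$c = 784$ ($c = 28^{2} = 784$)
$b = -64$ ($b = 4 \left(-16\right) = -64$)
$v = -192$ ($v = 3 \left(-64\right) = -192$)
$n = -73$
$c + \left(61 + v n\right) = 784 + \left(61 - -14016\right) = 784 + \left(61 + 14016\right) = 784 + 14077 = 14861$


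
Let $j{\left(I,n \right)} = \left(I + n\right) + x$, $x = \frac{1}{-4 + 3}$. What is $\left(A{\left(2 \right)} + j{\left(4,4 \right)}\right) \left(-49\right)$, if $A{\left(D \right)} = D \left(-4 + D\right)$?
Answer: $-147$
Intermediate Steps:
$x = -1$ ($x = \frac{1}{-1} = -1$)
$j{\left(I,n \right)} = -1 + I + n$ ($j{\left(I,n \right)} = \left(I + n\right) - 1 = -1 + I + n$)
$\left(A{\left(2 \right)} + j{\left(4,4 \right)}\right) \left(-49\right) = \left(2 \left(-4 + 2\right) + \left(-1 + 4 + 4\right)\right) \left(-49\right) = \left(2 \left(-2\right) + 7\right) \left(-49\right) = \left(-4 + 7\right) \left(-49\right) = 3 \left(-49\right) = -147$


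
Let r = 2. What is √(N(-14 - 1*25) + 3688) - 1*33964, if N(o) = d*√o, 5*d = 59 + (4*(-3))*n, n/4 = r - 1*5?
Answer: -33964 + √(92200 + 1015*I*√39)/5 ≈ -33903.0 + 2.0863*I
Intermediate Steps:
n = -12 (n = 4*(2 - 1*5) = 4*(2 - 5) = 4*(-3) = -12)
d = 203/5 (d = (59 + (4*(-3))*(-12))/5 = (59 - 12*(-12))/5 = (59 + 144)/5 = (⅕)*203 = 203/5 ≈ 40.600)
N(o) = 203*√o/5
√(N(-14 - 1*25) + 3688) - 1*33964 = √(203*√(-14 - 1*25)/5 + 3688) - 1*33964 = √(203*√(-14 - 25)/5 + 3688) - 33964 = √(203*√(-39)/5 + 3688) - 33964 = √(203*(I*√39)/5 + 3688) - 33964 = √(203*I*√39/5 + 3688) - 33964 = √(3688 + 203*I*√39/5) - 33964 = -33964 + √(3688 + 203*I*√39/5)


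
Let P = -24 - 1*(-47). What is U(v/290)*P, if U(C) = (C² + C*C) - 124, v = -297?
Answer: -117897793/42050 ≈ -2803.8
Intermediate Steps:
P = 23 (P = -24 + 47 = 23)
U(C) = -124 + 2*C² (U(C) = (C² + C²) - 124 = 2*C² - 124 = -124 + 2*C²)
U(v/290)*P = (-124 + 2*(-297/290)²)*23 = (-124 + 2*(88209/84100))*23 = (-124 + 88209/42050)*23 = -5125991/42050*23 = -117897793/42050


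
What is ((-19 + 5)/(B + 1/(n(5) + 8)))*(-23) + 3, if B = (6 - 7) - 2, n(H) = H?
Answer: -2036/19 ≈ -107.16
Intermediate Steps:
B = -3 (B = -1 - 2 = -3)
((-19 + 5)/(B + 1/(n(5) + 8)))*(-23) + 3 = ((-19 + 5)/(-3 + 1/(5 + 8)))*(-23) + 3 = -14/(-3 + 1/13)*(-23) + 3 = -14/(-38/13)*(-23) + 3 = -14*(-13/38)*(-23) + 3 = (91/19)*(-23) + 3 = -2093/19 + 3 = -2036/19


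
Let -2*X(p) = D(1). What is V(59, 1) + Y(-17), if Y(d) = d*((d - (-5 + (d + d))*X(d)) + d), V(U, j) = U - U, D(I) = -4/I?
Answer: -748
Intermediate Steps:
X(p) = 2 (X(p) = -(-2)/1 = -(-2) = -½*(-4) = 2)
V(U, j) = 0
Y(d) = d*(10 - 2*d) (Y(d) = d*((d - (-5 + (d + d))*2) + d) = d*((d - (-5 + 2*d)*2) + d) = d*((d - (-10 + 4*d)) + d) = d*((d + (10 - 4*d)) + d) = d*((10 - 3*d) + d) = d*(10 - 2*d))
V(59, 1) + Y(-17) = 0 + 2*(-17)*(5 - 1*(-17)) = 0 + 2*(-17)*(5 + 17) = 0 + 2*(-17)*22 = 0 - 748 = -748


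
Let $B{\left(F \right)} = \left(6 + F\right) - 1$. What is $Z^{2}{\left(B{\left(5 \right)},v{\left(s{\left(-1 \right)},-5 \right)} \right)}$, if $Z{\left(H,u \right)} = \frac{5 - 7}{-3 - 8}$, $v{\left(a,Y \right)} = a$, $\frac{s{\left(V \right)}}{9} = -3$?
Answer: $\frac{4}{121} \approx 0.033058$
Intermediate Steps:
$s{\left(V \right)} = -27$ ($s{\left(V \right)} = 9 \left(-3\right) = -27$)
$B{\left(F \right)} = 5 + F$ ($B{\left(F \right)} = \left(6 + F\right) + \left(-3 + 2\right) = \left(6 + F\right) - 1 = 5 + F$)
$Z{\left(H,u \right)} = \frac{2}{11}$ ($Z{\left(H,u \right)} = - \frac{2}{-11} = \left(-2\right) \left(- \frac{1}{11}\right) = \frac{2}{11}$)
$Z^{2}{\left(B{\left(5 \right)},v{\left(s{\left(-1 \right)},-5 \right)} \right)} = \left(\frac{2}{11}\right)^{2} = \frac{4}{121}$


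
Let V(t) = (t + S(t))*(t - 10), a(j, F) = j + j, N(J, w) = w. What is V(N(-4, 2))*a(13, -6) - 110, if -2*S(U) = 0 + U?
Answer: -318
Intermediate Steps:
S(U) = -U/2 (S(U) = -(0 + U)/2 = -U/2)
a(j, F) = 2*j
V(t) = t*(-10 + t)/2 (V(t) = (t - t/2)*(t - 10) = (t/2)*(-10 + t) = t*(-10 + t)/2)
V(N(-4, 2))*a(13, -6) - 110 = ((½)*2*(-10 + 2))*(2*13) - 110 = ((½)*2*(-8))*26 - 110 = -8*26 - 110 = -208 - 110 = -318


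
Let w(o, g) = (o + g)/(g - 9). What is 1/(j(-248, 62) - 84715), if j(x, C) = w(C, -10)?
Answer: -19/1609637 ≈ -1.1804e-5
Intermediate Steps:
w(o, g) = (g + o)/(-9 + g)
j(x, C) = 10/19 - C/19 (j(x, C) = (-10 + C)/(-9 - 10) = (-10 + C)/(-19) = -(-10 + C)/19 = 10/19 - C/19)
1/(j(-248, 62) - 84715) = 1/((10/19 - 1/19*62) - 84715) = 1/((10/19 - 62/19) - 84715) = 1/(-52/19 - 84715) = 1/(-1609637/19) = -19/1609637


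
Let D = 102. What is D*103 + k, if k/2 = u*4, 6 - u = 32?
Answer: 10298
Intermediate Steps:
u = -26 (u = 6 - 1*32 = 6 - 32 = -26)
k = -208 (k = 2*(-26*4) = 2*(-104) = -208)
D*103 + k = 102*103 - 208 = 10506 - 208 = 10298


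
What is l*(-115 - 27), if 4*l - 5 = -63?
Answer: 2059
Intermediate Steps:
l = -29/2 (l = 5/4 + (1/4)*(-63) = 5/4 - 63/4 = -29/2 ≈ -14.500)
l*(-115 - 27) = -29*(-115 - 27)/2 = -29/2*(-142) = 2059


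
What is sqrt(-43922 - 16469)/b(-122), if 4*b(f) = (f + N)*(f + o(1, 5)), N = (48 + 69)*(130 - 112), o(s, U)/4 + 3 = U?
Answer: -I*sqrt(60391)/56544 ≈ -0.0043461*I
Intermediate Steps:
o(s, U) = -12 + 4*U
N = 2106 (N = 117*18 = 2106)
b(f) = (8 + f)*(2106 + f)/4 (b(f) = ((f + 2106)*(f + (-12 + 4*5)))/4 = ((2106 + f)*(f + (-12 + 20)))/4 = ((2106 + f)*(f + 8))/4 = ((2106 + f)*(8 + f))/4 = ((8 + f)*(2106 + f))/4 = (8 + f)*(2106 + f)/4)
sqrt(-43922 - 16469)/b(-122) = sqrt(-43922 - 16469)/(4212 + (1/4)*(-122)**2 + (1057/2)*(-122)) = sqrt(-60391)/(4212 + (1/4)*14884 - 64477) = (I*sqrt(60391))/(4212 + 3721 - 64477) = (I*sqrt(60391))/(-56544) = (I*sqrt(60391))*(-1/56544) = -I*sqrt(60391)/56544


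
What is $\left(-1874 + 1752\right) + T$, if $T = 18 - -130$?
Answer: $26$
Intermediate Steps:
$T = 148$ ($T = 18 + 130 = 148$)
$\left(-1874 + 1752\right) + T = \left(-1874 + 1752\right) + 148 = -122 + 148 = 26$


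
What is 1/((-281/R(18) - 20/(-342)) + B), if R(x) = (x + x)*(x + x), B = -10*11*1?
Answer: -24624/2712539 ≈ -0.0090778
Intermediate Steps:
B = -110 (B = -110*1 = -110)
R(x) = 4*x² (R(x) = (2*x)*(2*x) = 4*x²)
1/((-281/R(18) - 20/(-342)) + B) = 1/((-281/(4*18²) - 20/(-342)) - 110) = 1/((-281/(4*324) - 20*(-1/342)) - 110) = 1/((-281/1296 + 10/171) - 110) = 1/(-3899/24624 - 110) = 1/(-2712539/24624) = -24624/2712539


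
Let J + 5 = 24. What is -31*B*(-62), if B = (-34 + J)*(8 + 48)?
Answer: -1614480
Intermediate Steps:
J = 19 (J = -5 + 24 = 19)
B = -840 (B = (-34 + 19)*(8 + 48) = -15*56 = -840)
-31*B*(-62) = -31*(-840)*(-62) = 26040*(-62) = -1614480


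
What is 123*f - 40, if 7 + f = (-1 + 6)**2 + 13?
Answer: 3773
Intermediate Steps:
f = 31 (f = -7 + ((-1 + 6)**2 + 13) = -7 + (5**2 + 13) = -7 + (25 + 13) = -7 + 38 = 31)
123*f - 40 = 123*31 - 40 = 3813 - 40 = 3773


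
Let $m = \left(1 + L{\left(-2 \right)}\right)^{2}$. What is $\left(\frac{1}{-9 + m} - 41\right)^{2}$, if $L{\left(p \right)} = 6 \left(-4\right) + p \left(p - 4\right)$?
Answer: $\frac{21077281}{12544} \approx 1680.3$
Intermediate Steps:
$L{\left(p \right)} = -24 + p \left(-4 + p\right)$
$m = 121$ ($m = \left(1 - \left(16 - 4\right)\right)^{2} = \left(1 + \left(-24 + 4 + 8\right)\right)^{2} = \left(1 - 12\right)^{2} = \left(-11\right)^{2} = 121$)
$\left(\frac{1}{-9 + m} - 41\right)^{2} = \left(\frac{1}{-9 + 121} - 41\right)^{2} = \left(\frac{1}{112} - 41\right)^{2} = \left(- \frac{4591}{112}\right)^{2} = \frac{21077281}{12544}$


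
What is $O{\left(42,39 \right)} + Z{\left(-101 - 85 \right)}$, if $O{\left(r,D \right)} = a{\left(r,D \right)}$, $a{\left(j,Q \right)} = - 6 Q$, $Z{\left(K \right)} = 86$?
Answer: $-148$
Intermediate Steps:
$O{\left(r,D \right)} = - 6 D$
$O{\left(42,39 \right)} + Z{\left(-101 - 85 \right)} = \left(-6\right) 39 + 86 = -234 + 86 = -148$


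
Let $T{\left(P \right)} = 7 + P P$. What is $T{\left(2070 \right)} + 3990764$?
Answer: $8275671$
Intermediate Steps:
$T{\left(P \right)} = 7 + P^{2}$
$T{\left(2070 \right)} + 3990764 = \left(7 + 2070^{2}\right) + 3990764 = \left(7 + 4284900\right) + 3990764 = 4284907 + 3990764 = 8275671$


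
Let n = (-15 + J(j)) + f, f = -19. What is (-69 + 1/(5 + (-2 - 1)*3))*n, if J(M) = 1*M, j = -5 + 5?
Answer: 4709/2 ≈ 2354.5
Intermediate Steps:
j = 0
J(M) = M
n = -34 (n = (-15 + 0) - 19 = -15 - 19 = -34)
(-69 + 1/(5 + (-2 - 1)*3))*n = (-69 + 1/(5 + (-2 - 1)*3))*(-34) = (-69 + 1/(5 - 3*3))*(-34) = (-69 + 1/(5 - 9))*(-34) = (-69 + 1/(-4))*(-34) = (-69 - ¼)*(-34) = -277/4*(-34) = 4709/2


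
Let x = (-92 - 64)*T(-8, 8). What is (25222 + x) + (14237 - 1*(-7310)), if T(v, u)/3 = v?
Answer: 50513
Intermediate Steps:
T(v, u) = 3*v
x = 3744 (x = (-92 - 64)*(3*(-8)) = -156*(-24) = 3744)
(25222 + x) + (14237 - 1*(-7310)) = (25222 + 3744) + (14237 - 1*(-7310)) = 28966 + (14237 + 7310) = 28966 + 21547 = 50513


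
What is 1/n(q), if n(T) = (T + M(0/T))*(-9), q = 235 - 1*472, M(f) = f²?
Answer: 1/2133 ≈ 0.00046882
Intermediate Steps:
q = -237 (q = 235 - 472 = -237)
n(T) = -9*T (n(T) = (T + (0/T)²)*(-9) = (T + 0²)*(-9) = (T + 0)*(-9) = T*(-9) = -9*T)
1/n(q) = 1/(-9*(-237)) = 1/2133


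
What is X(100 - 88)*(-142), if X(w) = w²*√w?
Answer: -40896*√3 ≈ -70834.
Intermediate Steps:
X(w) = w^(5/2)
X(100 - 88)*(-142) = (100 - 88)^(5/2)*(-142) = 12^(5/2)*(-142) = (288*√3)*(-142) = -40896*√3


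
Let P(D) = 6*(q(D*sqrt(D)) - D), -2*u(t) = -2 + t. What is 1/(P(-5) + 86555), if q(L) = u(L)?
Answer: 86591/7498002406 - 15*I*sqrt(5)/7498002406 ≈ 1.1549e-5 - 4.4733e-9*I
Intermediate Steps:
u(t) = 1 - t/2 (u(t) = -(-2 + t)/2 = 1 - t/2)
q(L) = 1 - L/2
P(D) = 6 - 6*D - 3*D**(3/2) (P(D) = 6*((1 - D*sqrt(D)/2) - D) = 6*((1 - D**(3/2)/2) - D) = 6*(1 - D - D**(3/2)/2) = 6 - 6*D - 3*D**(3/2))
1/(P(-5) + 86555) = 1/((6 - 6*(-5) - (-15)*I*sqrt(5)) + 86555) = 1/((6 + 30 - (-15)*I*sqrt(5)) + 86555) = 1/((6 + 30 + 15*I*sqrt(5)) + 86555) = 1/((36 + 15*I*sqrt(5)) + 86555) = 1/(86591 + 15*I*sqrt(5))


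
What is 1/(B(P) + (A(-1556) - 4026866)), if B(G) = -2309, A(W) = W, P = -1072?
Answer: -1/4030731 ≈ -2.4809e-7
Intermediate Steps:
1/(B(P) + (A(-1556) - 4026866)) = 1/(-2309 + (-1556 - 4026866)) = 1/(-2309 - 4028422) = 1/(-4030731) = -1/4030731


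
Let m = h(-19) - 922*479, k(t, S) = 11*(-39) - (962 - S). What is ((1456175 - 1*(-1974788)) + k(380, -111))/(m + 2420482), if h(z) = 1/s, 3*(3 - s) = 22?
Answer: 44582993/25724969 ≈ 1.7331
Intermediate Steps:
s = -13/3 (s = 3 - ⅓*22 = 3 - 22/3 = -13/3 ≈ -4.3333)
h(z) = -3/13 (h(z) = 1/(-13/3) = -3/13)
k(t, S) = -1391 + S (k(t, S) = -429 + (-962 + S) = -1391 + S)
m = -5741297/13 (m = -3/13 - 922*479 = -3/13 - 441638 = -5741297/13 ≈ -4.4164e+5)
((1456175 - 1*(-1974788)) + k(380, -111))/(m + 2420482) = ((1456175 - 1*(-1974788)) + (-1391 - 111))/(-5741297/13 + 2420482) = ((1456175 + 1974788) - 1502)/(25724969/13) = (3430963 - 1502)*(13/25724969) = 3429461*(13/25724969) = 44582993/25724969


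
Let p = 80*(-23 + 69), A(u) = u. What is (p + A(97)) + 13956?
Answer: 17733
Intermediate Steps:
p = 3680 (p = 80*46 = 3680)
(p + A(97)) + 13956 = (3680 + 97) + 13956 = 3777 + 13956 = 17733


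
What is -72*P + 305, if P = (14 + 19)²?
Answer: -78103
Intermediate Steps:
P = 1089 (P = 33² = 1089)
-72*P + 305 = -72*1089 + 305 = -78408 + 305 = -78103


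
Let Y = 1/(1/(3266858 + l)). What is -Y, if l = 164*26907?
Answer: -7679606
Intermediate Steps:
l = 4412748
Y = 7679606 (Y = 1/(1/(3266858 + 4412748)) = 1/(1/7679606) = 7679606)
-Y = -1*7679606 = -7679606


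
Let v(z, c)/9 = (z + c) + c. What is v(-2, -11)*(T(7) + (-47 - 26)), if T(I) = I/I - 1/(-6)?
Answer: 15516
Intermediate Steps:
v(z, c) = 9*z + 18*c (v(z, c) = 9*((z + c) + c) = 9*((c + z) + c) = 9*(z + 2*c) = 9*z + 18*c)
T(I) = 7/6 (T(I) = 1 - 1*(-1/6) = 1 + 1/6 = 7/6)
v(-2, -11)*(T(7) + (-47 - 26)) = (9*(-2) + 18*(-11))*(7/6 + (-47 - 26)) = (-18 - 198)*(7/6 - 73) = -216*(-431/6) = 15516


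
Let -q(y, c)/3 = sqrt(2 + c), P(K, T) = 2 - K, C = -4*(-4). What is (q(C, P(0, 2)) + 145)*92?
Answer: 12788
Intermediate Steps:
C = 16
q(y, c) = -3*sqrt(2 + c)
(q(C, P(0, 2)) + 145)*92 = (-3*sqrt(2 + (2 - 1*0)) + 145)*92 = (-3*sqrt(2 + (2 + 0)) + 145)*92 = (-3*sqrt(2 + 2) + 145)*92 = (-3*sqrt(4) + 145)*92 = (-3*2 + 145)*92 = (-6 + 145)*92 = 139*92 = 12788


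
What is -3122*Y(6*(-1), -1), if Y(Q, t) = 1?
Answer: -3122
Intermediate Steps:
-3122*Y(6*(-1), -1) = -3122*1 = -3122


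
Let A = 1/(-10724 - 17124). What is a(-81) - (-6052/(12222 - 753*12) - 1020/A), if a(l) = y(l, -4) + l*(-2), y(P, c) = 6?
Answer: -45248830630/1593 ≈ -2.8405e+7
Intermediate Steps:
A = -1/27848 (A = 1/(-27848) = -1/27848 ≈ -3.5909e-5)
a(l) = 6 - 2*l (a(l) = 6 + l*(-2) = 6 - 2*l)
a(-81) - (-6052/(12222 - 753*12) - 1020/A) = (6 - 2*(-81)) - (-6052/(12222 - 753*12) - 1020/(-1/27848)) = (6 + 162) - (-6052/(12222 - 9036) - 1020*(-27848)) = 168 - (-6052/3186 + 28404960) = 168 - (-6052*1/3186 + 28404960) = 168 - (-3026/1593 + 28404960) = 168 - 1*45249098254/1593 = 168 - 45249098254/1593 = -45248830630/1593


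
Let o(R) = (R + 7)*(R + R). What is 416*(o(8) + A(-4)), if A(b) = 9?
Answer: 103584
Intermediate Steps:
o(R) = 2*R*(7 + R) (o(R) = (7 + R)*(2*R) = 2*R*(7 + R))
416*(o(8) + A(-4)) = 416*(2*8*(7 + 8) + 9) = 416*(2*8*15 + 9) = 416*(240 + 9) = 416*249 = 103584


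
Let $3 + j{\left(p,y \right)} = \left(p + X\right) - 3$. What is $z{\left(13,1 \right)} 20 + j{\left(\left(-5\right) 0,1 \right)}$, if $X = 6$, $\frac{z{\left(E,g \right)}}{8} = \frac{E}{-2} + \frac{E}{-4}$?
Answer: $-1560$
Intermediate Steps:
$z{\left(E,g \right)} = - 6 E$ ($z{\left(E,g \right)} = 8 \left(\frac{E}{-2} + \frac{E}{-4}\right) = 8 \left(E \left(- \frac{1}{2}\right) + E \left(- \frac{1}{4}\right)\right) = 8 \left(- \frac{E}{2} - \frac{E}{4}\right) = 8 \left(- \frac{3 E}{4}\right) = - 6 E$)
$j{\left(p,y \right)} = p$ ($j{\left(p,y \right)} = -3 + \left(\left(p + 6\right) - 3\right) = -3 + \left(\left(6 + p\right) - 3\right) = -3 + \left(3 + p\right) = p$)
$z{\left(13,1 \right)} 20 + j{\left(\left(-5\right) 0,1 \right)} = \left(-6\right) 13 \cdot 20 - 0 = \left(-78\right) 20 + 0 = -1560 + 0 = -1560$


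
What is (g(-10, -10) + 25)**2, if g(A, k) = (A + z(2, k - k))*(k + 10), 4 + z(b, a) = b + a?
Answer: 625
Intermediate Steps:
z(b, a) = -4 + a + b (z(b, a) = -4 + (b + a) = -4 + (a + b) = -4 + a + b)
g(A, k) = (-2 + A)*(10 + k) (g(A, k) = (A + (-4 + (k - k) + 2))*(k + 10) = (A + (-4 + 0 + 2))*(10 + k) = (A - 2)*(10 + k) = (-2 + A)*(10 + k))
(g(-10, -10) + 25)**2 = ((-20 - 2*(-10) + 10*(-10) - 10*(-10)) + 25)**2 = ((-20 + 20 - 100 + 100) + 25)**2 = (0 + 25)**2 = 25**2 = 625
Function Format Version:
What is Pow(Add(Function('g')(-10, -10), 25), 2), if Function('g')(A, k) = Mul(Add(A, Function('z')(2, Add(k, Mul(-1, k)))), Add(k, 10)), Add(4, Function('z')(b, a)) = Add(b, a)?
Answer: 625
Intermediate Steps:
Function('z')(b, a) = Add(-4, a, b) (Function('z')(b, a) = Add(-4, Add(b, a)) = Add(-4, Add(a, b)) = Add(-4, a, b))
Function('g')(A, k) = Mul(Add(-2, A), Add(10, k)) (Function('g')(A, k) = Mul(Add(A, Add(-4, Add(k, Mul(-1, k)), 2)), Add(k, 10)) = Mul(Add(A, Add(-4, 0, 2)), Add(10, k)) = Mul(Add(A, -2), Add(10, k)) = Mul(Add(-2, A), Add(10, k)))
Pow(Add(Function('g')(-10, -10), 25), 2) = Pow(Add(Add(-20, Mul(-2, -10), Mul(10, -10), Mul(-10, -10)), 25), 2) = Pow(Add(Add(-20, 20, -100, 100), 25), 2) = Pow(Add(0, 25), 2) = Pow(25, 2) = 625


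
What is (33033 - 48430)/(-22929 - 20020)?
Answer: 15397/42949 ≈ 0.35849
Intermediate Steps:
(33033 - 48430)/(-22929 - 20020) = -15397/(-42949) = -15397*(-1/42949) = 15397/42949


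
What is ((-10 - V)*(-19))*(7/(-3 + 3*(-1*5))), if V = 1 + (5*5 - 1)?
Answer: -4655/18 ≈ -258.61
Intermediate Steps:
V = 25 (V = 1 + (25 - 1) = 1 + 24 = 25)
((-10 - V)*(-19))*(7/(-3 + 3*(-1*5))) = ((-10 - 1*25)*(-19))*(7/(-3 + 3*(-1*5))) = ((-10 - 25)*(-19))*(7/(-3 + 3*(-5))) = (-35*(-19))*(7/(-3 - 15)) = 665*(7/(-18)) = 665*(7*(-1/18)) = 665*(-7/18) = -4655/18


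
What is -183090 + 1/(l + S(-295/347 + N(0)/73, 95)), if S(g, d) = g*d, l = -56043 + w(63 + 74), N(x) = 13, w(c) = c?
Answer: -259579905898271/1417772166 ≈ -1.8309e+5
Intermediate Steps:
l = -55906 (l = -56043 + (63 + 74) = -56043 + 137 = -55906)
S(g, d) = d*g
-183090 + 1/(l + S(-295/347 + N(0)/73, 95)) = -183090 + 1/(-55906 + 95*(-295/347 + 13/73)) = -183090 + 1/(-55906 + 95*(-17024/25331)) = -183090 + 1/(-55906 - 1617280/25331) = -183090 + 1/(-1417772166/25331) = -183090 - 25331/1417772166 = -259579905898271/1417772166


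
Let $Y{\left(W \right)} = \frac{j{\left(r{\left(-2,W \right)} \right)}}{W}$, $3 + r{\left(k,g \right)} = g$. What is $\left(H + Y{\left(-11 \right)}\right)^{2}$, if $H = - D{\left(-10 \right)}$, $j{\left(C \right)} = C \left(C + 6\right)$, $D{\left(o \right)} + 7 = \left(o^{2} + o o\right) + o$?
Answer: $\frac{4515625}{121} \approx 37319.0$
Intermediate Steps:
$D{\left(o \right)} = -7 + o + 2 o^{2}$ ($D{\left(o \right)} = -7 + \left(\left(o^{2} + o o\right) + o\right) = -7 + \left(\left(o^{2} + o^{2}\right) + o\right) = -7 + \left(2 o^{2} + o\right) = -7 + \left(o + 2 o^{2}\right) = -7 + o + 2 o^{2}$)
$r{\left(k,g \right)} = -3 + g$
$j{\left(C \right)} = C \left(6 + C\right)$
$H = -183$ ($H = - (-7 - 10 + 2 \left(-10\right)^{2}) = - (-7 - 10 + 2 \cdot 100) = - (-7 - 10 + 200) = \left(-1\right) 183 = -183$)
$Y{\left(W \right)} = \frac{\left(-3 + W\right) \left(3 + W\right)}{W}$ ($Y{\left(W \right)} = \frac{\left(-3 + W\right) \left(6 + \left(-3 + W\right)\right)}{W} = \frac{\left(-3 + W\right) \left(3 + W\right)}{W}$)
$\left(H + Y{\left(-11 \right)}\right)^{2} = \left(-183 - \left(11 + \frac{9}{-11}\right)\right)^{2} = \left(-183 - \frac{112}{11}\right)^{2} = \left(- \frac{2125}{11}\right)^{2} = \frac{4515625}{121}$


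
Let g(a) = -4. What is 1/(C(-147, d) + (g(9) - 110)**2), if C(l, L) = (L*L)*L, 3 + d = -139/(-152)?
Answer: 3511808/45607601755 ≈ 7.7000e-5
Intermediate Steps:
d = -317/152 (d = -3 - 139/(-152) = -3 - 139*(-1/152) = -3 + 139/152 = -317/152 ≈ -2.0855)
C(l, L) = L**3 (C(l, L) = L**2*L = L**3)
1/(C(-147, d) + (g(9) - 110)**2) = 1/((-317/152)**3 + (-4 - 110)**2) = 1/(-31855013/3511808 + (-114)**2) = 1/(-31855013/3511808 + 12996) = 1/(45607601755/3511808) = 3511808/45607601755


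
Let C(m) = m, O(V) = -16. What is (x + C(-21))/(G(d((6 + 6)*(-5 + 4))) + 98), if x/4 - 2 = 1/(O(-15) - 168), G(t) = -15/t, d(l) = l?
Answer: -1198/9131 ≈ -0.13120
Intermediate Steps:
x = 367/46 (x = 8 + 4/(-16 - 168) = 8 + 4/(-184) = 8 + 4*(-1/184) = 8 - 1/46 = 367/46 ≈ 7.9783)
(x + C(-21))/(G(d((6 + 6)*(-5 + 4))) + 98) = (367/46 - 21)/(-15*1/((-5 + 4)*(6 + 6)) + 98) = -599/(46*(-15/(12*(-1)) + 98)) = -599/(46*(-15/(-12) + 98)) = -599/(46*(-15*(-1/12) + 98)) = -599/(46*(5/4 + 98)) = -599/(46*397/4) = -599/46*4/397 = -1198/9131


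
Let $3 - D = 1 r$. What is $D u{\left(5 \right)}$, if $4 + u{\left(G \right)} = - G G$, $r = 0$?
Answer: $-87$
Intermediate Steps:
$D = 3$ ($D = 3 - 1 \cdot 0 = 3 - 0 = 3 + 0 = 3$)
$u{\left(G \right)} = -4 - G^{2}$ ($u{\left(G \right)} = -4 + - G G = -4 - G^{2}$)
$D u{\left(5 \right)} = 3 \left(-4 - 5^{2}\right) = 3 \left(-4 - 25\right) = 3 \left(-29\right) = -87$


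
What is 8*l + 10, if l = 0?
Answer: 10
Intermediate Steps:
8*l + 10 = 8*0 + 10 = 0 + 10 = 10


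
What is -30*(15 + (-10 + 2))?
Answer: -210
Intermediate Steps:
-30*(15 + (-10 + 2)) = -30*(15 - 8) = -30*7 = -210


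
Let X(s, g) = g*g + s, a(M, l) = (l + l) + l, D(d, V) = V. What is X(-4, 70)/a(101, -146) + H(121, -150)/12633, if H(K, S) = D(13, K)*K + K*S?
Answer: -10564685/922209 ≈ -11.456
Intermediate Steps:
a(M, l) = 3*l (a(M, l) = 2*l + l = 3*l)
X(s, g) = s + g² (X(s, g) = g² + s = s + g²)
H(K, S) = K² + K*S (H(K, S) = K*K + K*S = K² + K*S)
X(-4, 70)/a(101, -146) + H(121, -150)/12633 = (-4 + 70²)/((3*(-146))) + (121*(121 - 150))/12633 = (-4 + 4900)/(-438) + (121*(-29))*(1/12633) = 4896*(-1/438) - 3509*1/12633 = -816/73 - 3509/12633 = -10564685/922209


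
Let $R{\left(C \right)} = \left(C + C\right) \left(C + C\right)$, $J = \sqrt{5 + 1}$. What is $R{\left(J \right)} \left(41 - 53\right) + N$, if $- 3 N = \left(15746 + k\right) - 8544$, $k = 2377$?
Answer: $-3481$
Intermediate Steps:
$J = \sqrt{6} \approx 2.4495$
$N = -3193$ ($N = - \frac{\left(15746 + 2377\right) - 8544}{3} = - \frac{18123 - 8544}{3} = \left(- \frac{1}{3}\right) 9579 = -3193$)
$R{\left(C \right)} = 4 C^{2}$ ($R{\left(C \right)} = 2 C 2 C = 4 C^{2}$)
$R{\left(J \right)} \left(41 - 53\right) + N = 4 \left(\sqrt{6}\right)^{2} \left(41 - 53\right) - 3193 = 4 \cdot 6 \left(-12\right) - 3193 = 24 \left(-12\right) - 3193 = -288 - 3193 = -3481$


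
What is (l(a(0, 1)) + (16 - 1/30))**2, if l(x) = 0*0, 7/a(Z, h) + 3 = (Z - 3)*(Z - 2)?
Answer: 229441/900 ≈ 254.93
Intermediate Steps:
a(Z, h) = 7/(-3 + (-3 + Z)*(-2 + Z)) (a(Z, h) = 7/(-3 + (Z - 3)*(Z - 2)) = 7/(-3 + (-3 + Z)*(-2 + Z)))
l(x) = 0
(l(a(0, 1)) + (16 - 1/30))**2 = (0 + (16 - 1/30))**2 = (0 + 479/30)**2 = (479/30)**2 = 229441/900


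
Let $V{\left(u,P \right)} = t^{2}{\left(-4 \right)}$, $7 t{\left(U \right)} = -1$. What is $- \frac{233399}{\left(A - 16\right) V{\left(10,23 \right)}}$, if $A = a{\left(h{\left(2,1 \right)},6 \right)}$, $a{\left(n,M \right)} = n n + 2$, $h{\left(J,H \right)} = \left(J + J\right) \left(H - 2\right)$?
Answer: $- \frac{11436551}{2} \approx -5.7183 \cdot 10^{6}$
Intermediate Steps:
$t{\left(U \right)} = - \frac{1}{7}$ ($t{\left(U \right)} = \frac{1}{7} \left(-1\right) = - \frac{1}{7}$)
$h{\left(J,H \right)} = 2 J \left(-2 + H\right)$
$a{\left(n,M \right)} = 2 + n^{2}$ ($a{\left(n,M \right)} = n^{2} + 2 = 2 + n^{2}$)
$A = 18$ ($A = 2 + \left(2 \cdot 2 \left(-2 + 1\right)\right)^{2} = 2 + \left(2 \cdot 2 \left(-1\right)\right)^{2} = 2 + \left(-4\right)^{2} = 2 + 16 = 18$)
$V{\left(u,P \right)} = \frac{1}{49}$ ($V{\left(u,P \right)} = \left(- \frac{1}{7}\right)^{2} = \frac{1}{49}$)
$- \frac{233399}{\left(A - 16\right) V{\left(10,23 \right)}} = - \frac{233399}{\left(18 - 16\right) \frac{1}{49}} = - \frac{233399}{2 \cdot \frac{1}{49}} = - \frac{233399}{\frac{2}{49}} = \left(-233399\right) \frac{49}{2} = - \frac{11436551}{2}$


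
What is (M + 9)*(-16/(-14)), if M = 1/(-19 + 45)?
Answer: 940/91 ≈ 10.330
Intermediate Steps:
M = 1/26 ≈ 0.038462
(M + 9)*(-16/(-14)) = (1/26 + 9)*(-16/(-14)) = 235*(-16*(-1/14))/26 = (235/26)*(8/7) = 940/91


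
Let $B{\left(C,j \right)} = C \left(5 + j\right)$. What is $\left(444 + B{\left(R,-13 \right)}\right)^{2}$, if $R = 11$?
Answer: $126736$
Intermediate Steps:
$\left(444 + B{\left(R,-13 \right)}\right)^{2} = \left(444 + 11 \left(5 - 13\right)\right)^{2} = \left(444 + 11 \left(-8\right)\right)^{2} = \left(444 - 88\right)^{2} = 356^{2} = 126736$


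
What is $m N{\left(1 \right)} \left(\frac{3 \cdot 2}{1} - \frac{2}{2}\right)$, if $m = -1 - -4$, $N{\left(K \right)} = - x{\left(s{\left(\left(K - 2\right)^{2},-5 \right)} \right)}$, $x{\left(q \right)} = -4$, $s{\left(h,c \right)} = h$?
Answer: $60$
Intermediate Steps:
$N{\left(K \right)} = 4$ ($N{\left(K \right)} = \left(-1\right) \left(-4\right) = 4$)
$m = 3$ ($m = -1 + 4 = 3$)
$m N{\left(1 \right)} \left(\frac{3 \cdot 2}{1} - \frac{2}{2}\right) = 3 \cdot 4 \left(\frac{3 \cdot 2}{1} - \frac{2}{2}\right) = 12 \left(6 \cdot 1 - 1\right) = 12 \left(6 - 1\right) = 12 \cdot 5 = 60$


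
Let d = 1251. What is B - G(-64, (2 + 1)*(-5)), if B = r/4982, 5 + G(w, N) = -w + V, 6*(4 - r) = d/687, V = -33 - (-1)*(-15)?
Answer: -25097623/2281756 ≈ -10.999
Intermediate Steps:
V = -48 (V = -33 - 1*15 = -33 - 15 = -48)
r = 1693/458 (r = 4 - 417/(2*687) = 4 - 1/6*417/229 = 4 - 139/458 = 1693/458 ≈ 3.6965)
G(w, N) = -53 - w (G(w, N) = -5 + (-w - 48) = -5 + (-48 - w) = -53 - w)
B = 1693/2281756 (B = (1693/458)/4982 = (1693/458)*(1/4982) = 1693/2281756 ≈ 0.00074197)
B - G(-64, (2 + 1)*(-5)) = 1693/2281756 - (-53 - 1*(-64)) = 1693/2281756 - (-53 + 64) = 1693/2281756 - 1*11 = 1693/2281756 - 11 = -25097623/2281756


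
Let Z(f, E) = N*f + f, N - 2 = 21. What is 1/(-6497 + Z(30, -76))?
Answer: -1/5777 ≈ -0.00017310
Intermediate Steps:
N = 23 (N = 2 + 21 = 23)
Z(f, E) = 24*f (Z(f, E) = 23*f + f = 24*f)
1/(-6497 + Z(30, -76)) = 1/(-6497 + 24*30) = 1/(-6497 + 720) = 1/(-5777) = -1/5777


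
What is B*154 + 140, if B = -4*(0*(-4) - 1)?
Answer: 756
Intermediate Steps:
B = 4 (B = -4*(0 - 1) = -4*(-1) = 4)
B*154 + 140 = 4*154 + 140 = 616 + 140 = 756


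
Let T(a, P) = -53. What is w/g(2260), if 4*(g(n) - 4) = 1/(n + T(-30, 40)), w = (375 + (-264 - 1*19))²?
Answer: 74720192/35313 ≈ 2115.9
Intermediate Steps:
w = 8464 (w = (375 + (-264 - 19))² = (375 - 283)² = 92² = 8464)
g(n) = 4 + 1/(4*(-53 + n)) (g(n) = 4 + 1/(4*(n - 53)) = 4 + 1/(4*(-53 + n)))
w/g(2260) = 8464/(((-847 + 16*2260)/(4*(-53 + 2260)))) = 8464/(((¼)*(-847 + 36160)/2207)) = 8464/(((¼)*(1/2207)*35313)) = 8464/(35313/8828) = 8464*(8828/35313) = 74720192/35313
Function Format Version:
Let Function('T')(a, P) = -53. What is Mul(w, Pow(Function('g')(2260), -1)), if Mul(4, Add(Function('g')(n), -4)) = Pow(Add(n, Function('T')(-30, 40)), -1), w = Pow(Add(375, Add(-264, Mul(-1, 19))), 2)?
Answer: Rational(74720192, 35313) ≈ 2115.9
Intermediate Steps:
w = 8464 (w = Pow(Add(375, Add(-264, -19)), 2) = Pow(Add(375, -283), 2) = Pow(92, 2) = 8464)
Function('g')(n) = Add(4, Mul(Rational(1, 4), Pow(Add(-53, n), -1))) (Function('g')(n) = Add(4, Mul(Rational(1, 4), Pow(Add(n, -53), -1))) = Add(4, Mul(Rational(1, 4), Pow(Add(-53, n), -1))))
Mul(w, Pow(Function('g')(2260), -1)) = Mul(8464, Pow(Mul(Rational(1, 4), Pow(Add(-53, 2260), -1), Add(-847, Mul(16, 2260))), -1)) = Mul(8464, Pow(Mul(Rational(1, 4), Pow(2207, -1), Add(-847, 36160)), -1)) = Mul(8464, Pow(Mul(Rational(1, 4), Rational(1, 2207), 35313), -1)) = Mul(8464, Pow(Rational(35313, 8828), -1)) = Mul(8464, Rational(8828, 35313)) = Rational(74720192, 35313)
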